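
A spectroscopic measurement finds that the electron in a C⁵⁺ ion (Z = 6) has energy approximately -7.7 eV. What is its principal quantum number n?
n = 8

The exact energy levels follow E_n = -13.6057 Z² / n² eV with Z = 6.

The measured value (-7.7 eV) is reported to only 2 significant figures, so we must test candidate n values and see which one matches to that precision.

Candidate energies:
  n = 6:  E = -13.6057 × 6² / 6² = -13.605700 eV
  n = 7:  E = -13.6057 × 6² / 7² = -9.996024 eV
  n = 8:  E = -13.6057 × 6² / 8² = -7.653206 eV  ← matches
  n = 9:  E = -13.6057 × 6² / 9² = -6.046978 eV
  n = 10:  E = -13.6057 × 6² / 10² = -4.898052 eV

Checking against the measurement of -7.7 eV (2 sig figs), only n = 8 agrees:
E_8 = -7.653206 eV, which rounds to -7.7 eV ✓

Therefore n = 8.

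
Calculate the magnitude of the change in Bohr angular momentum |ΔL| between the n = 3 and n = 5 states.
2.11e-34 J·s (or 2ℏ)

In the Bohr model, L_n = nℏ where ℏ = 1.0546e-34 J·s.

L_5 = 5ℏ = 5.2730e-34 J·s
L_3 = 3ℏ = 3.1638e-34 J·s

ΔL = L_5 - L_3 = (5 - 3)ℏ = 2ℏ
ΔL = 2 × 1.0546e-34 J·s = 2.11e-34 J·s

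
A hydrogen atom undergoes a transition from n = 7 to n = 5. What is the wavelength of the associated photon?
4651.24911 nm

First, find the transition energy using E_n = -13.6057 / n² eV:
E_7 = -13.6057 / 7² = -0.27766734694 eV
E_5 = -13.6057 / 5² = -0.54422800000 eV

Photon energy: |ΔE| = |E_5 - E_7| = 0.26656065306 eV

Convert to wavelength using E = hc/λ with hc = 1239.84 eV·nm:
λ = hc/E = 1239.84 eV·nm / 0.26656065306 eV
λ = 4651.24911 nm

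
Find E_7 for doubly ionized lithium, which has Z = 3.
-2.49901 eV

For hydrogen-like ions, the energy levels scale with Z²:
E_n = -13.6057 Z² / n² eV

For Li²⁺ (Z = 3) at n = 7:
E_7 = -13.6057 × 3² / 7²
E_7 = -13.6057 × 9 / 49
E_7 = -122.4513 / 49
E_7 = -2.49901 eV

The energy is 9 times more negative than hydrogen at the same n due to the stronger nuclear charge.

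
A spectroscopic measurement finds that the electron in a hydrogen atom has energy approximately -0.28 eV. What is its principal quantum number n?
n = 7

The exact energy levels follow E_n = -13.6057 eV / n².

The measured value (-0.28 eV) is reported to only 2 significant figures, so we must test candidate n values and see which one matches to that precision.

Candidate energies:
  n = 5:  E = -13.6057/5² = -0.54423 eV
  n = 6:  E = -13.6057/6² = -0.37794 eV
  n = 7:  E = -13.6057/7² = -0.27767 eV  ← matches
  n = 8:  E = -13.6057/8² = -0.21259 eV
  n = 9:  E = -13.6057/9² = -0.16797 eV

Checking against the measurement of -0.28 eV (2 sig figs), only n = 7 agrees:
E_7 = -0.27767 eV, which rounds to -0.28 eV ✓

Therefore n = 7.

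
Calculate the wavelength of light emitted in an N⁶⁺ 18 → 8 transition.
148.3202 nm

First, find the transition energy using E_n = -13.6057 Z² / n² eV:
E_18 = -13.6057 × 7² / 18² = -2.05765216 eV
E_8 = -13.6057 × 7² / 8² = -10.41686406 eV

Photon energy: |ΔE| = |E_8 - E_18| = 8.35921190 eV

Convert to wavelength using E = hc/λ with hc = 1239.84 eV·nm:
λ = hc/E = 1239.84 eV·nm / 8.35921190 eV
λ = 148.3202 nm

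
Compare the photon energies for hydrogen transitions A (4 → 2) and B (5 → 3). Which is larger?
4 → 2

Calculate the energy for each transition:

Transition 4 → 2:
ΔE₁ = |E_2 - E_4| = |-13.6057/2² - (-13.6057/4²)|
ΔE₁ = |-3.4014250000 - (-0.8503562500)| = 2.5510688 eV

Transition 5 → 3:
ΔE₂ = |E_3 - E_5| = |-13.6057/3² - (-13.6057/5²)|
ΔE₂ = |-1.5117444444 - (-0.5442280000)| = 0.9675164 eV

Since 2.5510688 eV > 0.9675164 eV, the transition 4 → 2 emits the more energetic photon.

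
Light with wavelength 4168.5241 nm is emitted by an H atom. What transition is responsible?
n = 13 → n = 6

First, find the photon energy from the wavelength (hc = 1239.84 eV·nm):
E = hc/λ = 1239.84 eV·nm / 4168.5241 nm = 0.29742901 eV

The energy levels of hydrogen satisfy E_n = -13.6057 / n² eV, so an emission n_i → n_f releases
ΔE = 13.6057 × (1/n_f² − 1/n_i²) eV.

Setting ΔE equal to the photon energy:
1/n_f² − 1/n_i² = 0.29742901 / 13.6057 = 0.021860618

Since 1/n_i² must be positive, we need 1/n_f² > 0.021860618, i.e. n_f ≤ 6. For each allowed n_f, solve n_i = (1/n_f² − 0.021860618)^(−1/2) and check whether it is a whole number:
  n_f = 1: 1/n_i² = 1.000000000 − 0.021860618 = 0.978139382 → n_i = 1.011  (not an integer) ✗
  n_f = 2: 1/n_i² = 0.250000000 − 0.021860618 = 0.228139382 → n_i = 2.094  (not an integer) ✗
  n_f = 3: 1/n_i² = 0.111111111 − 0.021860618 = 0.089250493 → n_i = 3.347  (not an integer) ✗
  n_f = 4: 1/n_i² = 0.062500000 − 0.021860618 = 0.040639382 → n_i = 4.961  (not an integer) ✗
  n_f = 5: 1/n_i² = 0.040000000 − 0.021860618 = 0.018139382 → n_i = 7.425  (not an integer) ✗
  n_f = 6: 1/n_i² = 0.027777778 − 0.021860618 = 0.005917160 → n_i = 13.000  → integer, n_i = 13 ✓

Only n_f = 6 gives an integer upper level, n_i = 13.

The transition is from n = 13 to n = 6 (emission).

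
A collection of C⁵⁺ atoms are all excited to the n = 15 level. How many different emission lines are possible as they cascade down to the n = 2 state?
91

The electron can occupy levels n = 2, 3, ..., 15 during de-excitation — that is m = 15 - 2 + 1 = 14 distinct levels.

The number of distinct spectral lines equals the number of ways to choose 2 of these m levels (each pair gives one possible emission transition):

Number of lines = m(m-1)/2 = 14×13/2 = 91

These correspond to all possible transitions between the 14 levels:
15 → 14, 15 → 13, 15 → 12, 15 → 11, 15 → 10, 15 → 9, 15 → 8, 15 → 7...

Each transition produces a photon with a unique energy (and thus wavelength). This count does not depend on Z.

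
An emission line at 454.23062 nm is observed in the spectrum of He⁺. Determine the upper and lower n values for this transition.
n = 9 → n = 4

First, find the photon energy from the wavelength (hc = 1239.84 eV·nm):
E = hc/λ = 1239.84 eV·nm / 454.23062 nm = 2.7295386 eV

The energy levels of He⁺ satisfy E_n = -13.6057 × 2² / n² eV, so an emission n_i → n_f releases
ΔE = 13.6057 × 2² × (1/n_f² − 1/n_i²) eV.

Setting ΔE equal to the photon energy:
1/n_f² − 1/n_i² = 2.7295386 / (13.6057 × 2²) = 0.050154321

Since 1/n_i² must be positive, we need 1/n_f² > 0.050154321, i.e. n_f ≤ 4. For each allowed n_f, solve n_i = (1/n_f² − 0.050154321)^(−1/2) and check whether it is a whole number:
  n_f = 1: 1/n_i² = 1.000000000 − 0.050154321 = 0.949845679 → n_i = 1.026  (not an integer) ✗
  n_f = 2: 1/n_i² = 0.250000000 − 0.050154321 = 0.199845679 → n_i = 2.237  (not an integer) ✗
  n_f = 3: 1/n_i² = 0.111111111 − 0.050154321 = 0.060956790 → n_i = 4.050  (not an integer) ✗
  n_f = 4: 1/n_i² = 0.062500000 − 0.050154321 = 0.012345679 → n_i = 9.000  → integer, n_i = 9 ✓

Only n_f = 4 gives an integer upper level, n_i = 9.

The transition is from n = 9 to n = 4 (emission).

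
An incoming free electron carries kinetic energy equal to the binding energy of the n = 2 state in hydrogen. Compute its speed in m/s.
1.0938e+06 m/s (or 0.364868% of c)

The binding energy at n = 2 for hydrogen is:
E_2 = -13.6057/2² = -3.40142500 eV
|E_2| = 3.40142500 eV

Convert to Joules:
KE = 3.40142500 eV × (1.602177 × 10⁻¹⁹ J/eV) = 5.449685e-19 J

Using KE = ½mv²:
v = √(2·KE/m_e)
v = √(2 × 5.449685e-19 J / 9.10938 × 10⁻³¹ kg)
v = 1.0938e+06 m/s

This is approximately 0.364868% the speed of light.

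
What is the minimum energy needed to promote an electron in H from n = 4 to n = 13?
0.770 eV

The energy levels of a hydrogen-like atom are E_n = -13.6057 eV / n².

Energy at n = 4: E_4 = -13.6057 / 4² = -0.850356 eV
Energy at n = 13: E_13 = -13.6057 / 13² = -0.080507 eV

The excitation energy is the difference:
ΔE = E_13 - E_4
ΔE = -0.080507 - (-0.850356)
ΔE = 0.770 eV

Since this is positive, energy must be absorbed (photon absorption).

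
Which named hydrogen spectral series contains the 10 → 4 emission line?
Brackett series

The spectral series in hydrogen are named based on the final (lower) energy level:
- Lyman series: n_final = 1 (ultraviolet)
- Balmer series: n_final = 2 (visible/near-UV)
- Paschen series: n_final = 3 (infrared)
- Brackett series: n_final = 4 (infrared)
- Pfund series: n_final = 5 (far infrared)

Since this transition ends at n = 4, it belongs to the Brackett series.

For reference, this 10 → 4 line has photon energy
ΔE = 13.6057 eV × (1/4² - 1/10²) = 0.71429925 eV,
corresponding to wavelength λ = hc/ΔE = 1239.84 eV·nm / 0.71429925 eV = 1735.74 nm in the infrared region.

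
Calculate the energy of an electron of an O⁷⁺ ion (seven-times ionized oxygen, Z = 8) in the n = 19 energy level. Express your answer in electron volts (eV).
-2.41209 eV

The energy levels of a hydrogen-like atom are given by:
E_n = -13.6057 Z² / n² eV  (with Z = 8 for O⁷⁺)

For n = 19:
E_19 = -13.6057 × 8² / 19²
E_19 = -13.6057 × 64 / 361
E_19 = -2.41209 eV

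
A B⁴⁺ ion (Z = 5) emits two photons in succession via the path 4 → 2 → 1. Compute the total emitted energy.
318.883594 eV

The energy levels of B⁴⁺ are E_n = -13.6057 × 5² / n² eV.

First transition (4 → 2):
ΔE₁ = |E_2 - E_4|
ΔE₁ = |-85.035625000000 - (-21.258906250000)| = 63.776718750 eV

Second transition (2 → 1):
ΔE₂ = |E_1 - E_2|
ΔE₂ = |-340.142500000000 - (-85.035625000000)| = 255.106875000 eV

Total energy released:
E_total = ΔE₁ + ΔE₂ = 63.776718750 + 255.106875000 = 318.883594 eV

Note: This equals the direct transition 4 → 1: 318.883594 eV ✓
Energy is conserved regardless of the path taken.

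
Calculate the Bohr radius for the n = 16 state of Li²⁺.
4.5156 nm (or 45.1564 Å)

The Bohr radius formula is:
r_n = n² a₀ / Z

where a₀ = 0.0529177 nm is the Bohr radius.

For Li²⁺ (Z = 3) at n = 16:
r_16 = 16² × 0.0529177 nm / 3
r_16 = 256 × 0.0529177 nm / 3
r_16 = 13.54693 nm / 3
r_16 = 4.5156 nm

The electron orbits at approximately 4.5156 nm from the nucleus.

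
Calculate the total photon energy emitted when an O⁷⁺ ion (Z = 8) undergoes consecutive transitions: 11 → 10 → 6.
16.99151 eV

The energy levels of O⁷⁺ are E_n = -13.6057 × 8² / n² eV.

First transition (11 → 10):
ΔE₁ = |E_10 - E_11|
ΔE₁ = |-8.70764800000 - (-7.19640330579)| = 1.51124469 eV

Second transition (10 → 6):
ΔE₂ = |E_6 - E_10|
ΔE₂ = |-24.18791111111 - (-8.70764800000)| = 15.48026311 eV

Total energy released:
E_total = ΔE₁ + ΔE₂ = 1.51124469 + 15.48026311 = 16.99151 eV

Note: This equals the direct transition 11 → 6: 16.99151 eV ✓
Energy is conserved regardless of the path taken.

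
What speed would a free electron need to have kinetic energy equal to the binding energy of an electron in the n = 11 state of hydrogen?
1.99e+05 m/s (or 0.06634% of c)

The binding energy at n = 11 for hydrogen is:
E_11 = -13.6057/11² = -0.1124438 eV
|E_11| = 0.1124438 eV

Convert to Joules:
KE = 0.1124438 eV × (1.602177 × 10⁻¹⁹ J/eV) = 1.8015e-20 J

Using KE = ½mv²:
v = √(2·KE/m_e)
v = √(2 × 1.8015e-20 J / 9.10938 × 10⁻³¹ kg)
v = 1.99e+05 m/s

This is approximately 0.06634% the speed of light.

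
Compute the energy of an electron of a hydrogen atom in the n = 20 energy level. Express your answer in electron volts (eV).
-0.03 eV

The energy levels of a hydrogen-like atom are given by:
E_n = -13.6057 eV / n²

For n = 20:
E_20 = -13.6057 eV / 20²
E_20 = -13.6057 eV / 400
E_20 = -0.03 eV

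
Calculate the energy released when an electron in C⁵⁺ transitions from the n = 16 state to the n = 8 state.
5.73990 eV

The energy levels are E_n = -13.6057 Z² eV / n².

Energy at n = 16: E_16 = -13.6057 × 6² / 16² = -1.91330156 eV
Energy at n = 8: E_8 = -13.6057 × 6² / 8² = -7.65320625 eV

For emission (electron falling to lower state), the photon energy is:
E_photon = E_16 - E_8 = |-1.91330156 - (-7.65320625)|
E_photon = 5.73990 eV

This energy is carried away by the emitted photon.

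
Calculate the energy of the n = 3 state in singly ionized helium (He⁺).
-6.0470 eV

For hydrogen-like ions, the energy levels scale with Z²:
E_n = -13.6057 Z² / n² eV

For He⁺ (Z = 2) at n = 3:
E_3 = -13.6057 × 2² / 3²
E_3 = -13.6057 × 4 / 9
E_3 = -54.4228 / 9
E_3 = -6.0470 eV

The energy is 4 times more negative than hydrogen at the same n due to the stronger nuclear charge.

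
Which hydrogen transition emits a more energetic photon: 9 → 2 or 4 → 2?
9 → 2

Calculate the energy for each transition:

Transition 9 → 2:
ΔE₁ = |E_2 - E_9| = |-13.6057/2² - (-13.6057/9²)|
ΔE₁ = |-3.401425000 - (-0.167971605)| = 3.233453 eV

Transition 4 → 2:
ΔE₂ = |E_2 - E_4| = |-13.6057/2² - (-13.6057/4²)|
ΔE₂ = |-3.401425000 - (-0.850356250)| = 2.551069 eV

Since 3.233453 eV > 2.551069 eV, the transition 9 → 2 emits the more energetic photon.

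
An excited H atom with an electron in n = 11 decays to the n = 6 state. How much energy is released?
0.26549 eV

The energy levels are E_n = -13.6057 eV / n².

Energy at n = 11: E_11 = -13.6057 / 11² = -0.11244380 eV
Energy at n = 6: E_6 = -13.6057 / 6² = -0.37793611 eV

For emission (electron falling to lower state), the photon energy is:
E_photon = E_11 - E_6 = |-0.11244380 - (-0.37793611)|
E_photon = 0.26549 eV

This energy is carried away by the emitted photon.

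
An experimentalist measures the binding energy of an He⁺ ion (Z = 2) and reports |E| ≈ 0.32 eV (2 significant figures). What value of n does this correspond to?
n = 13

The exact energy levels follow E_n = -13.6057 Z² / n² eV with Z = 2.

The measured value (-0.32 eV) is reported to only 2 significant figures, so we must test candidate n values and see which one matches to that precision.

Candidate energies:
  n = 11:  E = -13.6057 × 2² / 11² = -0.44978 eV
  n = 12:  E = -13.6057 × 2² / 12² = -0.37794 eV
  n = 13:  E = -13.6057 × 2² / 13² = -0.32203 eV  ← matches
  n = 14:  E = -13.6057 × 2² / 14² = -0.27767 eV
  n = 15:  E = -13.6057 × 2² / 15² = -0.24188 eV

Checking against the measurement of -0.32 eV (2 sig figs), only n = 13 agrees:
E_13 = -0.32203 eV, which rounds to -0.32 eV ✓

Therefore n = 13.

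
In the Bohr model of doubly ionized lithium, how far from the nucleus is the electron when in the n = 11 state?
2.1343 nm (or 21.3435 Å)

The Bohr radius formula is:
r_n = n² a₀ / Z

where a₀ = 0.0529177 nm is the Bohr radius.

For Li²⁺ (Z = 3) at n = 11:
r_11 = 11² × 0.0529177 nm / 3
r_11 = 121 × 0.0529177 nm / 3
r_11 = 6.40304 nm / 3
r_11 = 2.1343 nm

The electron orbits at approximately 2.1343 nm from the nucleus.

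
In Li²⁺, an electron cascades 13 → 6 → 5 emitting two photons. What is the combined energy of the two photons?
4.17349 eV

The energy levels of Li²⁺ are E_n = -13.6057 × 3² / n² eV.

First transition (13 → 6):
ΔE₁ = |E_6 - E_13|
ΔE₁ = |-3.40142500000 - (-0.72456390533)| = 2.67686109 eV

Second transition (6 → 5):
ΔE₂ = |E_5 - E_6|
ΔE₂ = |-4.89805200000 - (-3.40142500000)| = 1.49662700 eV

Total energy released:
E_total = ΔE₁ + ΔE₂ = 2.67686109 + 1.49662700 = 4.17349 eV

Note: This equals the direct transition 13 → 5: 4.17349 eV ✓
Energy is conserved regardless of the path taken.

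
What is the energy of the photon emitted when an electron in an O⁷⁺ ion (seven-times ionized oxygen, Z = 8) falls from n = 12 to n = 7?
11.724 eV

The energy levels are E_n = -13.6057 Z² eV / n².

Energy at n = 12: E_12 = -13.6057 × 8² / 12² = -6.046978 eV
Energy at n = 7: E_7 = -13.6057 × 8² / 7² = -17.770710 eV

For emission (electron falling to lower state), the photon energy is:
E_photon = E_12 - E_7 = |-6.046978 - (-17.770710)|
E_photon = 11.724 eV

This energy is carried away by the emitted photon.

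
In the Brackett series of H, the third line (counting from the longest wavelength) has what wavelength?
2164.9450 nm

The lines of a series are numbered from the longest wavelength (smallest ΔE) outward; the third line is the transition from n = n_f + 3 to n_f.
The Brackett series has all transitions ending at n_f = 4.

For H, the third line (γ-line) is the jump from n = 7 to n = 4:
E_7 = -13.6057 / 7² = -0.2776673469 eV
E_4 = -13.6057 / 4² = -0.8503562500 eV
ΔE = E_7 - E_4 = 0.5726889031 eV

λ = hc/E = 1239.84 eV·nm / 0.5726889031 eV
λ = 2164.9450 nm

This is the γ-line of the Brackett series in H.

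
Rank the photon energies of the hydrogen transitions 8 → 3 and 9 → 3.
9 → 3

Calculate the energy for each transition:

Transition 8 → 3:
ΔE₁ = |E_3 - E_8| = |-13.6057/3² - (-13.6057/8²)|
ΔE₁ = |-1.511744444 - (-0.212589063)| = 1.299155 eV

Transition 9 → 3:
ΔE₂ = |E_3 - E_9| = |-13.6057/3² - (-13.6057/9²)|
ΔE₂ = |-1.511744444 - (-0.167971605)| = 1.343773 eV

Since 1.343773 eV > 1.299155 eV, the transition 9 → 3 emits the more energetic photon.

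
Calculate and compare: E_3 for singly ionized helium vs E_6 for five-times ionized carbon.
C⁵⁺ at n = 6 (E = -13.6057 eV)

Using E_n = -13.6057 Z² / n² eV:

He⁺ (Z = 2) at n = 3:
E = -13.6057 × 2² / 3² = -13.6057 × 4 / 9 = -6.0469778 eV

C⁵⁺ (Z = 6) at n = 6:
E = -13.6057 × 6² / 6² = -13.6057 × 36 / 36 = -13.6057000 eV

Since -13.6057000 eV < -6.0469778 eV,
C⁵⁺ at n = 6 is more tightly bound (requires more energy to ionize).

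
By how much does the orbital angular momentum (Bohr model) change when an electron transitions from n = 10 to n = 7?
3.164e-34 J·s (or 3ℏ)

In the Bohr model, L_n = nℏ where ℏ = 1.05457e-34 J·s.

L_10 = 10ℏ = 1.05457e-33 J·s
L_7 = 7ℏ = 7.38199e-34 J·s

ΔL = L_10 - L_7 = (10 - 7)ℏ = 3ℏ
ΔL = 3 × 1.05457e-34 J·s = 3.164e-34 J·s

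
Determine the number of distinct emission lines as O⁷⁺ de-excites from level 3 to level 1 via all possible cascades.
3

The electron can occupy levels n = 1, 2, ..., 3 during de-excitation — that is m = 3 - 1 + 1 = 3 distinct levels.

The number of distinct spectral lines equals the number of ways to choose 2 of these m levels (each pair gives one possible emission transition):

Number of lines = m(m-1)/2 = 3×2/2 = 3

These correspond to all possible transitions between the 3 levels:
3 → 2, 3 → 1, 2 → 1

Each transition produces a photon with a unique energy (and thus wavelength). This count does not depend on Z.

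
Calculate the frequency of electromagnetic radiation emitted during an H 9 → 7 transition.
2.65e+13 Hz

First, find the transition energy:
E_9 = -13.6057 / 9² = -0.16797160 eV
E_7 = -13.6057 / 7² = -0.27766735 eV
|ΔE| = |E_7 - E_9| = 0.10969575 eV

Convert to Joules: E = 0.10969575 eV × (1.602177 × 10⁻¹⁹ J/eV) = 1.7575e-20 J

Using E = hf:
f = E/h = 1.7575e-20 J / (6.62607 × 10⁻³⁴ J·s)
f = 2.65e+13 Hz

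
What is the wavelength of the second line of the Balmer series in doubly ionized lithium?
54.000897 nm

The lines of a series are numbered from the longest wavelength (smallest ΔE) outward; the second line is the transition from n = n_f + 2 to n_f.
The Balmer series has all transitions ending at n_f = 2.

For Li²⁺ (Z = 3), the second line (β-line) is the jump from n = 4 to n = 2:
E_4 = -13.6057 × 3² / 4² = -7.65320625 eV
E_2 = -13.6057 × 3² / 2² = -30.61282500 eV
ΔE = E_4 - E_2 = 22.95961875 eV

λ = hc/E = 1239.84 eV·nm / 22.95961875 eV
λ = 54.000897 nm

This is the β-line of the Balmer series in Li²⁺.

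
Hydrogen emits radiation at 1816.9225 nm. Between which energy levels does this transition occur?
n = 9 → n = 4

First, find the photon energy from the wavelength (hc = 1239.84 eV·nm):
E = hc/λ = 1239.84 eV·nm / 1816.9225 nm = 0.68238464 eV

The energy levels of hydrogen satisfy E_n = -13.6057 / n² eV, so an emission n_i → n_f releases
ΔE = 13.6057 × (1/n_f² − 1/n_i²) eV.

Setting ΔE equal to the photon energy:
1/n_f² − 1/n_i² = 0.68238464 / 13.6057 = 0.050154321

Since 1/n_i² must be positive, we need 1/n_f² > 0.050154321, i.e. n_f ≤ 4. For each allowed n_f, solve n_i = (1/n_f² − 0.050154321)^(−1/2) and check whether it is a whole number:
  n_f = 1: 1/n_i² = 1.000000000 − 0.050154321 = 0.949845679 → n_i = 1.026  (not an integer) ✗
  n_f = 2: 1/n_i² = 0.250000000 − 0.050154321 = 0.199845679 → n_i = 2.237  (not an integer) ✗
  n_f = 3: 1/n_i² = 0.111111111 − 0.050154321 = 0.060956790 → n_i = 4.050  (not an integer) ✗
  n_f = 4: 1/n_i² = 0.062500000 − 0.050154321 = 0.012345679 → n_i = 9.000  → integer, n_i = 9 ✓

Only n_f = 4 gives an integer upper level, n_i = 9.

The transition is from n = 9 to n = 4 (emission).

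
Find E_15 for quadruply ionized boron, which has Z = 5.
-1.51 eV

For hydrogen-like ions, the energy levels scale with Z²:
E_n = -13.6057 Z² / n² eV

For B⁴⁺ (Z = 5) at n = 15:
E_15 = -13.6057 × 5² / 15²
E_15 = -13.6057 × 25 / 225
E_15 = -340.1425 / 225
E_15 = -1.51 eV

The energy is 25 times more negative than hydrogen at the same n due to the stronger nuclear charge.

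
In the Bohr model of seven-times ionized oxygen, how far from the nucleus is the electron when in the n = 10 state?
0.6615 nm (or 6.6147 Å)

The Bohr radius formula is:
r_n = n² a₀ / Z

where a₀ = 0.0529177 nm is the Bohr radius.

For O⁷⁺ (Z = 8) at n = 10:
r_10 = 10² × 0.0529177 nm / 8
r_10 = 100 × 0.0529177 nm / 8
r_10 = 5.29177 nm / 8
r_10 = 0.6615 nm

The electron orbits at approximately 0.6615 nm from the nucleus.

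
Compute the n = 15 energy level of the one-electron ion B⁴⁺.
-1.512 eV

For hydrogen-like ions, the energy levels scale with Z²:
E_n = -13.6057 Z² / n² eV

For B⁴⁺ (Z = 5) at n = 15:
E_15 = -13.6057 × 5² / 15²
E_15 = -13.6057 × 25 / 225
E_15 = -340.1425 / 225
E_15 = -1.512 eV

The energy is 25 times more negative than hydrogen at the same n due to the stronger nuclear charge.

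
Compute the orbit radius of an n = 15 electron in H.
11.9065 nm (or 119.0648 Å)

The Bohr radius formula is:
r_n = n² a₀ / Z

where a₀ = 0.0529177 nm is the Bohr radius.

For H (Z = 1) at n = 15:
r_15 = 15² × 0.0529177 nm / 1
r_15 = 225 × 0.0529177 nm / 1
r_15 = 11.90648 nm / 1
r_15 = 11.9065 nm

The electron orbits at approximately 11.9065 nm from the nucleus.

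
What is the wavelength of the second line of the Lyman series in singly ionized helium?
25.63 nm

The lines of a series are numbered from the longest wavelength (smallest ΔE) outward; the second line is the transition from n = n_f + 2 to n_f.
The Lyman series has all transitions ending at n_f = 1.

For He⁺ (Z = 2), the second line (β-line) is the jump from n = 3 to n = 1:
E_3 = -13.6057 × 2² / 3² = -6.0470 eV
E_1 = -13.6057 × 2² / 1² = -54.4228 eV
ΔE = E_3 - E_1 = 48.3758 eV

λ = hc/E = 1239.84 eV·nm / 48.3758 eV
λ = 25.63 nm

This is the β-line of the Lyman series in He⁺.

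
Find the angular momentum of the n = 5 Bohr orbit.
5.2729e-34 J·s (or 5ℏ)

In the Bohr model, angular momentum is quantized:
L = nℏ

where ℏ = h/(2π) = 1.054572e-34 J·s

For n = 5:
L = 5 × 1.054572e-34 J·s
L = 5.2729e-34 J·s

This can also be written as L = 5ℏ.
The angular momentum is an integer multiple of the reduced Planck constant.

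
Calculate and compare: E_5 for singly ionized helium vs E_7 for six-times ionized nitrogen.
N⁶⁺ at n = 7 (E = -13.60570 eV)

Using E_n = -13.6057 Z² / n² eV:

He⁺ (Z = 2) at n = 5:
E = -13.6057 × 2² / 5² = -13.6057 × 4 / 25 = -2.17691200 eV

N⁶⁺ (Z = 7) at n = 7:
E = -13.6057 × 7² / 7² = -13.6057 × 49 / 49 = -13.60570000 eV

Since -13.60570000 eV < -2.17691200 eV,
N⁶⁺ at n = 7 is more tightly bound (requires more energy to ionize).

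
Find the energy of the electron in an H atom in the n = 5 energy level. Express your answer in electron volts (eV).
-0.544 eV

The energy levels of a hydrogen-like atom are given by:
E_n = -13.6057 eV / n²

For n = 5:
E_5 = -13.6057 eV / 5²
E_5 = -13.6057 eV / 25
E_5 = -0.544 eV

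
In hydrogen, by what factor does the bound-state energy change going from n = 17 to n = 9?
3.567901

Using E_n = -13.6057 Z² / n² eV with Z = 1:

E_9 = -13.6057 / 9² = -13.6057 / 81 = -0.167971604938 eV
E_17 = -13.6057 / 17² = -13.6057 / 289 = -0.047078546713 eV

The ratio is:
E_9/E_17 = (-0.167971604938) / (-0.047078546713)
E_9/E_17 = (-13.6057/81) / (-13.6057/289)
E_9/E_17 = 289/81
E_9/E_17 = 3.567901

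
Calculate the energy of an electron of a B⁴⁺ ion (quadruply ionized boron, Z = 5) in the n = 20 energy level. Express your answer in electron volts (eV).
-0.85036 eV

The energy levels of a hydrogen-like atom are given by:
E_n = -13.6057 Z² / n² eV  (with Z = 5 for B⁴⁺)

For n = 20:
E_20 = -13.6057 × 5² / 20²
E_20 = -13.6057 × 25 / 400
E_20 = -0.85036 eV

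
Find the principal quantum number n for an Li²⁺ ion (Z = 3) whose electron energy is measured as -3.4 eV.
n = 6

The exact energy levels follow E_n = -13.6057 Z² / n² eV with Z = 3.

The measured value (-3.4 eV) is reported to only 2 significant figures, so we must test candidate n values and see which one matches to that precision.

Candidate energies:
  n = 4:  E = -13.6057 × 3² / 4² = -7.65321 eV
  n = 5:  E = -13.6057 × 3² / 5² = -4.89805 eV
  n = 6:  E = -13.6057 × 3² / 6² = -3.40143 eV  ← matches
  n = 7:  E = -13.6057 × 3² / 7² = -2.49901 eV
  n = 8:  E = -13.6057 × 3² / 8² = -1.91330 eV

Checking against the measurement of -3.4 eV (2 sig figs), only n = 6 agrees:
E_6 = -3.40143 eV, which rounds to -3.4 eV ✓

Therefore n = 6.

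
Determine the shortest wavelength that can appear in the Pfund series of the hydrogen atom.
2278.1628 nm

The series limit corresponds to the transition from n = ∞ to n = 5.
This is the highest energy (shortest wavelength) transition in the Pfund series.

E_∞ = 0 eV
E_5 = -13.6057 / 5² = -0.5442280000 eV

Energy at series limit:
ΔE = E_∞ - E_5 = 0 - (-0.5442280000) = 0.5442280000 eV
λ = hc/E = 1239.84 eV·nm / 0.5442280000 eV = 2278.1628 nm

This energy equals the ionization energy from the n = 5 state of hydrogen.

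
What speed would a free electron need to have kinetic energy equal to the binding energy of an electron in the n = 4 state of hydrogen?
5.47e+05 m/s (or 0.182% of c)

The binding energy at n = 4 for hydrogen is:
E_4 = -13.6057/4² = -0.850356 eV
|E_4| = 0.850356 eV

Convert to Joules:
KE = 0.850356 eV × (1.602177 × 10⁻¹⁹ J/eV) = 1.3624e-19 J

Using KE = ½mv²:
v = √(2·KE/m_e)
v = √(2 × 1.3624e-19 J / 9.10938 × 10⁻³¹ kg)
v = 5.47e+05 m/s

This is approximately 0.182% the speed of light.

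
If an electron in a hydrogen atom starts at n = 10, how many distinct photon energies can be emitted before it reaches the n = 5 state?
15

The electron can occupy levels n = 5, 6, ..., 10 during de-excitation — that is m = 10 - 5 + 1 = 6 distinct levels.

The number of distinct spectral lines equals the number of ways to choose 2 of these m levels (each pair gives one possible emission transition):

Number of lines = m(m-1)/2 = 6×5/2 = 15

These correspond to all possible transitions between the 6 levels:
10 → 9, 10 → 8, 10 → 7, 10 → 6, 10 → 5, 9 → 8, 9 → 7, 9 → 6...

Each transition produces a photon with a unique energy (and thus wavelength). This count does not depend on Z.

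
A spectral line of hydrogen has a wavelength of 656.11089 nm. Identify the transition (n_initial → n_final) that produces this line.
n = 3 → n = 2

First, find the photon energy from the wavelength (hc = 1239.84 eV·nm):
E = hc/λ = 1239.84 eV·nm / 656.11089 nm = 1.8896806 eV

The energy levels of hydrogen satisfy E_n = -13.6057 / n² eV, so an emission n_i → n_f releases
ΔE = 13.6057 × (1/n_f² − 1/n_i²) eV.

Setting ΔE equal to the photon energy:
1/n_f² − 1/n_i² = 1.8896806 / 13.6057 = 0.13888889

Since 1/n_i² must be positive, we need 1/n_f² > 0.13888889, i.e. n_f ≤ 2. For each allowed n_f, solve n_i = (1/n_f² − 0.13888889)^(−1/2) and check whether it is a whole number:
  n_f = 1: 1/n_i² = 1.00000000 − 0.13888889 = 0.86111111 → n_i = 1.078  (not an integer) ✗
  n_f = 2: 1/n_i² = 0.25000000 − 0.13888889 = 0.11111111 → n_i = 3.000  → integer, n_i = 3 ✓

Only n_f = 2 gives an integer upper level, n_i = 3.

The transition is from n = 3 to n = 2 (emission).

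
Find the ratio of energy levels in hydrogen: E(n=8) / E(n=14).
3.06250

Using E_n = -13.6057 Z² / n² eV with Z = 1:

E_8 = -13.6057 / 8² = -13.6057 / 64 = -0.21258906250 eV
E_14 = -13.6057 / 14² = -13.6057 / 196 = -0.06941683673 eV

The ratio is:
E_8/E_14 = (-0.21258906250) / (-0.06941683673)
E_8/E_14 = (-13.6057/64) / (-13.6057/196)
E_8/E_14 = 196/64
E_8/E_14 = 3.06250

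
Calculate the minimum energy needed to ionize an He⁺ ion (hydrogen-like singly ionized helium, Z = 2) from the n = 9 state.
0.67 eV

The ionization energy is the energy needed to remove the electron completely (n → ∞).

For a hydrogen-like ion with Z = 2, E_n = -13.6057 Z² / n² eV.

At n = 9: E_9 = -13.6057 × 2² / 9² = -0.67189 eV
At n = ∞: E_∞ = 0 eV

Ionization energy = E_∞ - E_9 = 0 - (-0.67189) = 0.67189 eV
Ionization energy ≈ 0.67 eV

This is also called the binding energy of the electron in state n = 9.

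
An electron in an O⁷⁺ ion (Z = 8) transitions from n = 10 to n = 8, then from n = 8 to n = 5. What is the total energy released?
26.12 eV

The energy levels of O⁷⁺ are E_n = -13.6057 × 8² / n² eV.

First transition (10 → 8):
ΔE₁ = |E_8 - E_10|
ΔE₁ = |-13.60570000 - (-8.70764800)| = 4.89805 eV

Second transition (8 → 5):
ΔE₂ = |E_5 - E_8|
ΔE₂ = |-34.83059200 - (-13.60570000)| = 21.22489 eV

Total energy released:
E_total = ΔE₁ + ΔE₂ = 4.89805 + 21.22489 = 26.12 eV

Note: This equals the direct transition 10 → 5: 26.12 eV ✓
Energy is conserved regardless of the path taken.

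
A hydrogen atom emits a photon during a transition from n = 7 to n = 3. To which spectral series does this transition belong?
Paschen series

The spectral series in hydrogen are named based on the final (lower) energy level:
- Lyman series: n_final = 1 (ultraviolet)
- Balmer series: n_final = 2 (visible/near-UV)
- Paschen series: n_final = 3 (infrared)
- Brackett series: n_final = 4 (infrared)
- Pfund series: n_final = 5 (far infrared)

Since this transition ends at n = 3, it belongs to the Paschen series.

For reference, this 7 → 3 line has photon energy
ΔE = 13.6057 eV × (1/3² - 1/7²) = 1.2340770975 eV,
corresponding to wavelength λ = hc/ΔE = 1239.84 eV·nm / 1.2340770975 eV = 1004.66981 nm in the infrared region.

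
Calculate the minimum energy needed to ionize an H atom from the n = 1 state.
13.61 eV

The ionization energy is the energy needed to remove the electron completely (n → ∞).

For hydrogen, E_n = -13.6057 eV / n².

At n = 1: E_1 = -13.6057 / 1² = -13.60570 eV
At n = ∞: E_∞ = 0 eV

Ionization energy = E_∞ - E_1 = 0 - (-13.60570) = 13.60570 eV
Ionization energy ≈ 13.61 eV

This is also called the binding energy of the electron in state n = 1.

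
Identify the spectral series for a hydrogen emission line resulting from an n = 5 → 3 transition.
Paschen series

The spectral series in hydrogen are named based on the final (lower) energy level:
- Lyman series: n_final = 1 (ultraviolet)
- Balmer series: n_final = 2 (visible/near-UV)
- Paschen series: n_final = 3 (infrared)
- Brackett series: n_final = 4 (infrared)
- Pfund series: n_final = 5 (far infrared)

Since this transition ends at n = 3, it belongs to the Paschen series.

For reference, this 5 → 3 line has photon energy
ΔE = 13.6057 eV × (1/3² - 1/5²) = 0.967516444 eV,
corresponding to wavelength λ = hc/ΔE = 1239.84 eV·nm / 0.967516444 eV = 1281.467 nm in the infrared region.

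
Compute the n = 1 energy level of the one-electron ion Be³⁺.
-217.691200 eV

For hydrogen-like ions, the energy levels scale with Z²:
E_n = -13.6057 Z² / n² eV

For Be³⁺ (Z = 4) at n = 1:
E_1 = -13.6057 × 4² / 1²
E_1 = -13.6057 × 16 / 1
E_1 = -217.6912 / 1
E_1 = -217.691200 eV

The energy is 16 times more negative than hydrogen at the same n due to the stronger nuclear charge.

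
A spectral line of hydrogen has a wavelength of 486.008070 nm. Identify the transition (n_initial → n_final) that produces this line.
n = 4 → n = 2

First, find the photon energy from the wavelength (hc = 1239.84 eV·nm):
E = hc/λ = 1239.84 eV·nm / 486.008070 nm = 2.5510688 eV

The energy levels of hydrogen satisfy E_n = -13.6057 / n² eV, so an emission n_i → n_f releases
ΔE = 13.6057 × (1/n_f² − 1/n_i²) eV.

Setting ΔE equal to the photon energy:
1/n_f² − 1/n_i² = 2.5510688 / 13.6057 = 0.18750000

Since 1/n_i² must be positive, we need 1/n_f² > 0.18750000, i.e. n_f ≤ 2. For each allowed n_f, solve n_i = (1/n_f² − 0.18750000)^(−1/2) and check whether it is a whole number:
  n_f = 1: 1/n_i² = 1.00000000 − 0.18750000 = 0.81250000 → n_i = 1.109  (not an integer) ✗
  n_f = 2: 1/n_i² = 0.25000000 − 0.18750000 = 0.06250000 → n_i = 4.000  → integer, n_i = 4 ✓

Only n_f = 2 gives an integer upper level, n_i = 4.

The transition is from n = 4 to n = 2 (emission).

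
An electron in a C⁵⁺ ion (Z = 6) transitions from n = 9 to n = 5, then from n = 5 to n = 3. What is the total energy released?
48.37582 eV

The energy levels of C⁵⁺ are E_n = -13.6057 × 6² / n² eV.

First transition (9 → 5):
ΔE₁ = |E_5 - E_9|
ΔE₁ = |-19.59220800000 - (-6.04697777778)| = 13.54523022 eV

Second transition (5 → 3):
ΔE₂ = |E_3 - E_5|
ΔE₂ = |-54.42280000000 - (-19.59220800000)| = 34.83059200 eV

Total energy released:
E_total = ΔE₁ + ΔE₂ = 13.54523022 + 34.83059200 = 48.37582 eV

Note: This equals the direct transition 9 → 3: 48.37582 eV ✓
Energy is conserved regardless of the path taken.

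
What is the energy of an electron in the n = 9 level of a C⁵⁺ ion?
-6.04698 eV

For hydrogen-like ions, the energy levels scale with Z²:
E_n = -13.6057 Z² / n² eV

For C⁵⁺ (Z = 6) at n = 9:
E_9 = -13.6057 × 6² / 9²
E_9 = -13.6057 × 36 / 81
E_9 = -489.8052 / 81
E_9 = -6.04698 eV

The energy is 36 times more negative than hydrogen at the same n due to the stronger nuclear charge.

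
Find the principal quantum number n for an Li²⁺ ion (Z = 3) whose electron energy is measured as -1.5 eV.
n = 9

The exact energy levels follow E_n = -13.6057 Z² / n² eV with Z = 3.

The measured value (-1.5 eV) is reported to only 2 significant figures, so we must test candidate n values and see which one matches to that precision.

Candidate energies:
  n = 7:  E = -13.6057 × 3² / 7² = -2.49901 eV
  n = 8:  E = -13.6057 × 3² / 8² = -1.91330 eV
  n = 9:  E = -13.6057 × 3² / 9² = -1.51174 eV  ← matches
  n = 10:  E = -13.6057 × 3² / 10² = -1.22451 eV
  n = 11:  E = -13.6057 × 3² / 11² = -1.01199 eV

Checking against the measurement of -1.5 eV (2 sig figs), only n = 9 agrees:
E_9 = -1.51174 eV, which rounds to -1.5 eV ✓

Therefore n = 9.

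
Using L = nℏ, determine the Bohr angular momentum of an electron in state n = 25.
2.636e-33 J·s (or 25ℏ)

In the Bohr model, angular momentum is quantized:
L = nℏ

where ℏ = h/(2π) = 1.05457e-34 J·s

For n = 25:
L = 25 × 1.05457e-34 J·s
L = 2.636e-33 J·s

This can also be written as L = 25ℏ.
The angular momentum is an integer multiple of the reduced Planck constant.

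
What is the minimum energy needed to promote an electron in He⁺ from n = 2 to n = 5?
11.4288 eV

The energy levels of a hydrogen-like atom are E_n = -13.6057 Z² eV / n².

Energy at n = 2: E_2 = -13.6057 × 2² / 2² = -13.6057000 eV
Energy at n = 5: E_5 = -13.6057 × 2² / 5² = -2.1769120 eV

The excitation energy is the difference:
ΔE = E_5 - E_2
ΔE = -2.1769120 - (-13.6057000)
ΔE = 11.4288 eV

Since this is positive, energy must be absorbed (photon absorption).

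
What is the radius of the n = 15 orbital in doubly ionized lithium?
3.9688 nm (or 39.6883 Å)

The Bohr radius formula is:
r_n = n² a₀ / Z

where a₀ = 0.0529177 nm is the Bohr radius.

For Li²⁺ (Z = 3) at n = 15:
r_15 = 15² × 0.0529177 nm / 3
r_15 = 225 × 0.0529177 nm / 3
r_15 = 11.90648 nm / 3
r_15 = 3.9688 nm

The electron orbits at approximately 3.9688 nm from the nucleus.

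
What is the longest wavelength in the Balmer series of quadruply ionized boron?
26.24 nm

The longest wavelength corresponds to the smallest energy transition in the series.
The Balmer series has all transitions ending at n_f = 2.

For B⁴⁺ (Z = 5), the first line (α-line) is the jump from n = 3 to n = 2:
E_3 = -13.6057 × 5² / 3² = -37.7936 eV
E_2 = -13.6057 × 5² / 2² = -85.0356 eV
ΔE = E_3 - E_2 = 47.2420 eV

λ = hc/E = 1239.84 eV·nm / 47.2420 eV
λ = 26.24 nm

This is the α-line of the Balmer series in B⁴⁺.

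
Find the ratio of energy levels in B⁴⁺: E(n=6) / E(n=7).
1.361

Using E_n = -13.6057 Z² / n² eV with Z = 5:

E_6 = -13.6057 × 5² / 6² = -340.1425 / 36 = -9.448402778 eV
E_7 = -13.6057 × 5² / 7² = -340.1425 / 49 = -6.941683673 eV

The ratio is:
E_6/E_7 = (-9.448402778) / (-6.941683673)
E_6/E_7 = (-340.1425/36) / (-340.1425/49)
E_6/E_7 = 49/36
E_6/E_7 = 1.361
(Note: the Z² factors cancel in the ratio.)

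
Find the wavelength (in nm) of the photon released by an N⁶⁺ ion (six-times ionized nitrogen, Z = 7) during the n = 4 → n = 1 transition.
1.984 nm

First, find the transition energy using E_n = -13.6057 Z² / n² eV:
E_4 = -13.6057 × 7² / 4² = -41.66746 eV
E_1 = -13.6057 × 7² / 1² = -666.67930 eV

Photon energy: |ΔE| = |E_1 - E_4| = 625.01184 eV

Convert to wavelength using E = hc/λ with hc = 1239.84 eV·nm:
λ = hc/E = 1239.84 eV·nm / 625.01184 eV
λ = 1.984 nm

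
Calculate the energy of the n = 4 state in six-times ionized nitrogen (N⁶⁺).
-41.67 eV

For hydrogen-like ions, the energy levels scale with Z²:
E_n = -13.6057 Z² / n² eV

For N⁶⁺ (Z = 7) at n = 4:
E_4 = -13.6057 × 7² / 4²
E_4 = -13.6057 × 49 / 16
E_4 = -666.6793 / 16
E_4 = -41.67 eV

The energy is 49 times more negative than hydrogen at the same n due to the stronger nuclear charge.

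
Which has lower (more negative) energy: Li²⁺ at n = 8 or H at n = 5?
Li²⁺ at n = 8 (E = -1.9133 eV)

Using E_n = -13.6057 Z² / n² eV:

Li²⁺ (Z = 3) at n = 8:
E = -13.6057 × 3² / 8² = -13.6057 × 9 / 64 = -1.9133016 eV

H (Z = 1) at n = 5:
E = -13.6057 × 1² / 5² = -13.6057 × 1 / 25 = -0.5442280 eV

Since -1.9133016 eV < -0.5442280 eV,
Li²⁺ at n = 8 is more tightly bound (requires more energy to ionize).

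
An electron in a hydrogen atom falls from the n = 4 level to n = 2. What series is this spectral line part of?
Balmer series

The spectral series in hydrogen are named based on the final (lower) energy level:
- Lyman series: n_final = 1 (ultraviolet)
- Balmer series: n_final = 2 (visible/near-UV)
- Paschen series: n_final = 3 (infrared)
- Brackett series: n_final = 4 (infrared)
- Pfund series: n_final = 5 (far infrared)

Since this transition ends at n = 2, it belongs to the Balmer series.

For reference, this 4 → 2 line has photon energy
ΔE = 13.6057 eV × (1/2² - 1/4²) = 2.551068750 eV,
corresponding to wavelength λ = hc/ΔE = 1239.84 eV·nm / 2.551068750 eV = 486.00807 nm in the visible/near-UV region.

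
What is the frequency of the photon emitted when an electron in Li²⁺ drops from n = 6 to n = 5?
3.62e+14 Hz

First, find the transition energy:
E_6 = -13.6057 × 3² / 6² = -3.40143 eV
E_5 = -13.6057 × 3² / 5² = -4.89805 eV
|ΔE| = |E_5 - E_6| = 1.49662 eV

Convert to Joules: E = 1.49662 eV × (1.602177 × 10⁻¹⁹ J/eV) = 2.3979e-19 J

Using E = hf:
f = E/h = 2.3979e-19 J / (6.62607 × 10⁻³⁴ J·s)
f = 3.62e+14 Hz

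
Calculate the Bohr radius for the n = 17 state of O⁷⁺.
1.9117 nm (or 19.1165 Å)

The Bohr radius formula is:
r_n = n² a₀ / Z

where a₀ = 0.0529177 nm is the Bohr radius.

For O⁷⁺ (Z = 8) at n = 17:
r_17 = 17² × 0.0529177 nm / 8
r_17 = 289 × 0.0529177 nm / 8
r_17 = 15.29322 nm / 8
r_17 = 1.9117 nm

The electron orbits at approximately 1.9117 nm from the nucleus.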